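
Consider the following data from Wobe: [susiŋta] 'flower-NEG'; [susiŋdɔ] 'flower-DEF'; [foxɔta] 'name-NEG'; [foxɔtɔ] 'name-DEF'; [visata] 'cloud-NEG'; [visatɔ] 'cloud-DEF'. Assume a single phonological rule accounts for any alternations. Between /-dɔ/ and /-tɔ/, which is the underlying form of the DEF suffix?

The DEF morpheme has two allomorphs, [-dɔ] and [-tɔ].
The NEG suffix, which begins with [t], is invariant after every stem; so [t] is not altered by any rule here.
So the underlying form is /-dɔ/, and voiced stops become voiceless after a vowel.

/-dɔ/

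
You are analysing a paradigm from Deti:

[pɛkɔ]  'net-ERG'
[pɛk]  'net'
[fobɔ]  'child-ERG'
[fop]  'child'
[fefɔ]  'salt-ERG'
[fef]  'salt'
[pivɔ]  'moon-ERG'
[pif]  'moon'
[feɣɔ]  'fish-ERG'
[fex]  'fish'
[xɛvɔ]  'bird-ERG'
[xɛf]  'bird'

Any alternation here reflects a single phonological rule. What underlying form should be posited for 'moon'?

The root 'moon' surfaces as [pivɔ] and [pif], with a stem-final [v] ~ [f] alternation.
If /f/ were underlying and a rule turned it into [v] before the ERG suffix, 'salt' would also alternate; but it has [f] in both [fefɔ] and [fef].
The alternation reflects word-final obstruent devoicing: voiced obstruents become voiceless word-finally. /v/ is underlying.
The underlying form of 'moon' is therefore /piv/.

/piv/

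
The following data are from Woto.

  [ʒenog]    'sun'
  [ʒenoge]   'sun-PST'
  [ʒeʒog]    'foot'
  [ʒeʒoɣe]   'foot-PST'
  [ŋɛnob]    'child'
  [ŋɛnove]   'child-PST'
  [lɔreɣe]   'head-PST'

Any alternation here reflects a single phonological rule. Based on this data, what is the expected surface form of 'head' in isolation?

The stem for 'foot' ends in [g] in [ʒeʒog] but [ɣ] in [ʒeʒoɣe].
If /g/ were underlying and a rule turned it into [ɣ] before the PST suffix, 'sun' would also alternate; but it has [g] in both [ʒenog] and [ʒenoge].
So /ɣ/ is underlying, and a rule of word-final hardening — voiced fricatives become stops word-finally — gives [g].
The one attested form of 'head', [lɔreɣe], shows underlying /lɔreɣ/. Applying the same rule word-finally gives [lɔreg].

[lɔreg]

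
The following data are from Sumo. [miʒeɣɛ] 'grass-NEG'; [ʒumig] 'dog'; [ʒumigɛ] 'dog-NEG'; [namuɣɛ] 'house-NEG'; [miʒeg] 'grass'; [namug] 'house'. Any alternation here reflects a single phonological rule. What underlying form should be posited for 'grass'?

The stem for 'grass' ends in [g] in [miʒeg] but [ɣ] in [miʒeɣɛ].
Compare 'dog', with invariant [g] in [ʒumig] and [ʒumigɛ]: an analysis with underlying /g/ and a rule producing [ɣ] before the NEG suffix would wrongly predict alternation here too.
The alternation reflects word-final hardening: voiced fricatives become stops word-finally. /ɣ/ is underlying.

/miʒeɣ/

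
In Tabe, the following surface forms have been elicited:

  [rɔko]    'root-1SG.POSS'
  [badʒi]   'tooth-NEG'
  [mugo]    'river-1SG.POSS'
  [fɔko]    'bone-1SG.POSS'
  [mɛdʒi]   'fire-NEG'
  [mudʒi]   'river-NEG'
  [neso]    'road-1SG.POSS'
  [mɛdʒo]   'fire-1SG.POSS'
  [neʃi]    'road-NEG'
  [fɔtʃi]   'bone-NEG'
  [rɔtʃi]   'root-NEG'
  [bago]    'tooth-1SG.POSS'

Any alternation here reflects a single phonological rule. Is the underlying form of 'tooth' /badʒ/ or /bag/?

The stem for 'tooth' ends in [dʒ] in [badʒi] but [g] in [bago].
But 'fire' keeps [dʒ] in both environments ([mɛdʒi], [mɛdʒo]), so there is no rule changing /dʒ/ to [g] before the 1SG.POSS suffix.
The alternation reflects palatalization before a front vowel: /k/, /g/ and /s/ become palato-alveolar [tʃ], [dʒ] and [ʃ] before a front vowel. /g/ is underlying.

/bag/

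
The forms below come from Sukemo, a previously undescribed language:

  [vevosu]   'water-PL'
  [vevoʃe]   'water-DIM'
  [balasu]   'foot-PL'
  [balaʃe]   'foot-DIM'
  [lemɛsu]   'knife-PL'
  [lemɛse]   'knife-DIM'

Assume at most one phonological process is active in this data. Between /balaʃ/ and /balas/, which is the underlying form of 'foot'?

/balaʃ/

'foot' shows [s] ~ [ʃ] at the end of the stem ([balasu] vs [balaʃe]).
Compare 'knife', with invariant [s] in [lemɛsu] and [lemɛse]: an analysis with underlying /s/ and a rule producing [ʃ] before the DIM suffix would wrongly predict alternation here too.
The underlying segment must be /ʃ/; palato-alveolar /ʃ/ becomes [s] when no front vowel follows, yielding [s] there.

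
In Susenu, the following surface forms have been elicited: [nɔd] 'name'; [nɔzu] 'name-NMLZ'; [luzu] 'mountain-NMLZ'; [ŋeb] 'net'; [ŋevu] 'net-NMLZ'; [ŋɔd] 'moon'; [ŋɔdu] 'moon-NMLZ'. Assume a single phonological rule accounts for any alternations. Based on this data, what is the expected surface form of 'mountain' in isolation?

The root 'name' surfaces as [nɔd] and [nɔzu], with a stem-final [d] ~ [z] alternation.
If /d/ were underlying and a rule turned it into [z] before the NMLZ suffix, 'moon' would also alternate; but it has [d] in both [ŋɔd] and [ŋɔdu].
The underlying segment must be /z/; voiced fricatives become stops word-finally, yielding [d] there.
The one attested form of 'mountain', [luzu], shows underlying /luz/. Applying the same rule word-finally gives [lud].

[lud]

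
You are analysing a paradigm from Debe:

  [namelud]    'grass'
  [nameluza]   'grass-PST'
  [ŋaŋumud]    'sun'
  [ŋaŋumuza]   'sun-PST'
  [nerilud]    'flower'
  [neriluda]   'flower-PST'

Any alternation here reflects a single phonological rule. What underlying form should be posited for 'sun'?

The stem for 'sun' ends in [d] in [ŋaŋumud] but [z] in [ŋaŋumuza].
If /d/ were underlying and a rule turned it into [z] before the PST suffix, 'flower' would also alternate; but it has [d] in both [nerilud] and [neriluda].
Therefore /z/ is basic and [d] is derived by word-final hardening (voiced fricatives become stops word-finally).

/ŋaŋumuz/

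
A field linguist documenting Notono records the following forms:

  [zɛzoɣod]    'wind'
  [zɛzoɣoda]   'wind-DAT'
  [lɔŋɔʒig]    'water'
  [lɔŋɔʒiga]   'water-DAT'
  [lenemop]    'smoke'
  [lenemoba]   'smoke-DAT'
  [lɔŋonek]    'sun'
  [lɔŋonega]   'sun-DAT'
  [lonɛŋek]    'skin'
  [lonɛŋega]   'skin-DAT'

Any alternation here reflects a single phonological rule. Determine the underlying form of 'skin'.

'skin' shows [k] ~ [g] at the end of the stem ([lonɛŋek] vs [lonɛŋega]).
If /g/ were underlying and a rule turned it into [k] in isolation, 'water' would also alternate; but it has [g] in both [lɔŋɔʒig] and [lɔŋɔʒiga].
So /k/ is underlying, and a rule of intervocalic voicing — voiceless stops become voiced between vowels — gives [g].
So 'skin' = /lonɛŋek/.

/lonɛŋek/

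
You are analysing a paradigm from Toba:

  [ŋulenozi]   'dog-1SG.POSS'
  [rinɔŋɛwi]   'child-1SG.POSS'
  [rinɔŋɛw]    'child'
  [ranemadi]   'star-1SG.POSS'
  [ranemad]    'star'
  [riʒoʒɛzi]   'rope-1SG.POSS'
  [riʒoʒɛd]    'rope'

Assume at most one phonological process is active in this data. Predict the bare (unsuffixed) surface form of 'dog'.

The stem for 'rope' ends in [z] in [riʒoʒɛzi] but [d] in [riʒoʒɛd].
But 'star' keeps [d] in both environments ([ranemadi], [ranemad]), so there is no rule changing /d/ to [z] before the 1SG.POSS suffix.
So /z/ is underlying, and a rule of word-final hardening — voiced fricatives become stops word-finally — gives [d].
From [ŋulenozi] the stem 'dog' is /ŋulenoz/; word-finally this yields [ŋulenod].

[ŋulenod]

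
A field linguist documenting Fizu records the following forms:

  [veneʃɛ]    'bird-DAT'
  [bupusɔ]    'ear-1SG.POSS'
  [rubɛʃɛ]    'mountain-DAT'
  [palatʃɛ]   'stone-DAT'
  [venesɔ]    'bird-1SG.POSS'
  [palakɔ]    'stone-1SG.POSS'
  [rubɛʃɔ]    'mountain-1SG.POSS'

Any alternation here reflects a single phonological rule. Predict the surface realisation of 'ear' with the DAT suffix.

[bupuʃɛ]

The stem for 'bird' ends in [s] in [venesɔ] but [ʃ] in [veneʃɛ].
Compare 'mountain', with invariant [ʃ] in [rubɛʃɔ] and [rubɛʃɛ]: an analysis with underlying /ʃ/ and a rule producing [s] before the 1SG.POSS suffix would wrongly predict alternation here too.
Therefore /s/ is basic and [ʃ] is derived by palatalization before a front vowel (/k/ and /s/ become palato-alveolar [tʃ] and [ʃ] before a front vowel).
The one attested form of 'ear', [bupusɔ], shows underlying /bupus/. Applying the same rule before a front vowel gives [bupuʃɛ].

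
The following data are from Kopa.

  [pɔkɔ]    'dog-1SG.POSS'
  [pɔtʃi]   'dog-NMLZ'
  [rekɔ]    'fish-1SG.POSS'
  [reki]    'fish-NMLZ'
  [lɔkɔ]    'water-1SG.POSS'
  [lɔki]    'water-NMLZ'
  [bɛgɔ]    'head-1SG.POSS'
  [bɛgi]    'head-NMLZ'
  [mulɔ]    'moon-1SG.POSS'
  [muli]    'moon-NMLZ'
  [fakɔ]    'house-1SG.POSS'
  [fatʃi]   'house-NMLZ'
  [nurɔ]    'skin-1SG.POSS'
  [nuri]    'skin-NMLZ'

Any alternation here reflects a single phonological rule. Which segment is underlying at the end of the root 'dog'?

/tʃ/

The root 'dog' surfaces as [pɔkɔ] and [pɔtʃi], with a stem-final [k] ~ [tʃ] alternation.
Compare 'fish', with invariant [k] in [rekɔ] and [reki]: an analysis with underlying /k/ and a rule producing [tʃ] before the NMLZ suffix would wrongly predict alternation here too.
Therefore /tʃ/ is basic and [k] is derived by depalatalization (palato-alveolar /tʃ/ becomes [k] when no front vowel follows).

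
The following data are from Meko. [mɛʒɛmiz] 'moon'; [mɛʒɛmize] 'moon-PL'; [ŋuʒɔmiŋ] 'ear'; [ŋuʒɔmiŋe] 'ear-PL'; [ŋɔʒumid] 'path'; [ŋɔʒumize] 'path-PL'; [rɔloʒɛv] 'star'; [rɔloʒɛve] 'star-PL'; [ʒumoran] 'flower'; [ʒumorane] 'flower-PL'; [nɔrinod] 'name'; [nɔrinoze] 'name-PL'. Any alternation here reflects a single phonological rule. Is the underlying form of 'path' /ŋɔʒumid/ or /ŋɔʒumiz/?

/ŋɔʒumid/

In [ŋɔʒumid] and [ŋɔʒumize] the final segment of 'path' alternates: [d] ~ [z].
But 'moon' keeps [z] in both environments ([mɛʒɛmiz], [mɛʒɛmize]), so there is no rule changing /z/ to [d] in isolation.
Therefore /d/ is basic and [z] is derived by intervocalic spirantization (voiced stops become fricatives between vowels).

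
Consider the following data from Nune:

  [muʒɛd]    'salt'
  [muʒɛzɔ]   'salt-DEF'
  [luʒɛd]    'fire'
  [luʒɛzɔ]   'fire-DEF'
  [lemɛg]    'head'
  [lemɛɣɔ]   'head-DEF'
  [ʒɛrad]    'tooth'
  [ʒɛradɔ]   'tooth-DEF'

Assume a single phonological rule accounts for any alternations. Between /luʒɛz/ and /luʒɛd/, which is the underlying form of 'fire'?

The stem for 'fire' ends in [d] in [luʒɛd] but [z] in [luʒɛzɔ].
If /d/ were underlying and a rule turned it into [z] before the DEF suffix, 'tooth' would also alternate; but it has [d] in both [ʒɛrad] and [ʒɛradɔ].
The alternation reflects word-final hardening: voiced fricatives become stops word-finally. /z/ is underlying.

/luʒɛz/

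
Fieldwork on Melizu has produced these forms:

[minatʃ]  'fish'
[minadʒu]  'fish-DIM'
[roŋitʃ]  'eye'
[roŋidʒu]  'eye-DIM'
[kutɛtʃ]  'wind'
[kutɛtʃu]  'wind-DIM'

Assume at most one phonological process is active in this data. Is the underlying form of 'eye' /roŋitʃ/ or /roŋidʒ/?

The stem for 'eye' ends in [tʃ] in [roŋitʃ] but [dʒ] in [roŋidʒu].
If /tʃ/ were underlying and a rule turned it into [dʒ] before the DIM suffix, 'wind' would also alternate; but it has [tʃ] in both [kutɛtʃ] and [kutɛtʃu].
Therefore /dʒ/ is basic and [tʃ] is derived by word-final obstruent devoicing (voiced obstruents become voiceless word-finally).

/roŋidʒ/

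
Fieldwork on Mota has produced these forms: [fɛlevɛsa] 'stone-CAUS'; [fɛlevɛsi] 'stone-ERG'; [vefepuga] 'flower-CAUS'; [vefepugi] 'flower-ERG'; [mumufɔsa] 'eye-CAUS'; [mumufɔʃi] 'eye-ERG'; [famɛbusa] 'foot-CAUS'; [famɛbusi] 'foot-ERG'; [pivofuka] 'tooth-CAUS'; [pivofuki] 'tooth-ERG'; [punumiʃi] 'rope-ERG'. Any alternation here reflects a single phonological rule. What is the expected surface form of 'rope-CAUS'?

[punumisa]

The stem for 'eye' ends in [s] in [mumufɔsa] but [ʃ] in [mumufɔʃi].
Compare 'stone', with invariant [s] in [fɛlevɛsa] and [fɛlevɛsi]: an analysis with underlying /s/ and a rule producing [ʃ] before the ERG suffix would wrongly predict alternation here too.
Therefore /ʃ/ is basic and [s] is derived by depalatalization (palato-alveolar /ʃ/ becomes [s] when no front vowel follows).
The one attested form of 'rope', [punumiʃi], shows underlying /punumiʃ/. Applying the same rule when no front vowel follows gives [punumisa].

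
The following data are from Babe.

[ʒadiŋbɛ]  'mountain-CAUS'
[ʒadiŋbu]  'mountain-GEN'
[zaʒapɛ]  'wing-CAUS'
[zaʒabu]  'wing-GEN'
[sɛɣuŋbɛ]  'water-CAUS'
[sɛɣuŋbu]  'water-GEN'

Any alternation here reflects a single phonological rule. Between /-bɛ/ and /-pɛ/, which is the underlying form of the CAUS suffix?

The CAUS morpheme has two allomorphs, [-bɛ] and [-pɛ].
The GEN suffix, which begins with [b], is invariant after every stem; so [b] is not altered by any rule here.
The CAUS suffix is therefore /-pɛ/ underlyingly, with post-nasal voicing: voiceless stops become voiced after a nasal.

/-pɛ/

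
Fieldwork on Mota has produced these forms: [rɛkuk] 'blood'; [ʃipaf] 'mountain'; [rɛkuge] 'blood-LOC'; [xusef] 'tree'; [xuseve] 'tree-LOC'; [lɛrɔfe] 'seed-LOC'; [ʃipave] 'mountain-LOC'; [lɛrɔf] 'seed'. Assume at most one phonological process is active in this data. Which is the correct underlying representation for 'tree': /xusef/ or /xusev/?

/xusev/

'tree' shows [f] ~ [v] at the end of the stem ([xusef] vs [xuseve]).
But 'seed' keeps [f] in both environments ([lɛrɔf], [lɛrɔfe]), so there is no rule changing /f/ to [v] before the LOC suffix.
The alternation reflects word-final obstruent devoicing: voiced obstruents become voiceless word-finally. /v/ is underlying.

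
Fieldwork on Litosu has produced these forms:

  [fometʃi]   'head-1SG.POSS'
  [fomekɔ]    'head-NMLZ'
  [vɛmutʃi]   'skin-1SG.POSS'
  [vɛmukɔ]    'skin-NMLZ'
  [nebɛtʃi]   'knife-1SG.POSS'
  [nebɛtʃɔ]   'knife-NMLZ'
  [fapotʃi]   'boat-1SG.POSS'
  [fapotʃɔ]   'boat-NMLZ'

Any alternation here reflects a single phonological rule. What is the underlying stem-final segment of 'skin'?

/k/

'skin' shows [tʃ] ~ [k] at the end of the stem ([vɛmutʃi] vs [vɛmukɔ]).
If /tʃ/ were underlying and a rule turned it into [k] before the NMLZ suffix, 'knife' would also alternate; but it has [tʃ] in both [nebɛtʃi] and [nebɛtʃɔ].
The alternation reflects palatalization before a front vowel: /k/ becomes palato-alveolar [tʃ] before a front vowel. /k/ is underlying.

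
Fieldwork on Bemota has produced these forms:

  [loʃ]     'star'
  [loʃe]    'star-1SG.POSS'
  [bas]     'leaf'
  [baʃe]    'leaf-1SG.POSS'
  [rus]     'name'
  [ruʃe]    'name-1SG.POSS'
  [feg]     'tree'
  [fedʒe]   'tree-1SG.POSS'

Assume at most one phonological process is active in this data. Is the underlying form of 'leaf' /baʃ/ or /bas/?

/bas/

In [bas] and [baʃe] the final segment of 'leaf' alternates: [s] ~ [ʃ].
Compare 'star', with invariant [ʃ] in [loʃ] and [loʃe]: an analysis with underlying /ʃ/ and a rule producing [s] in isolation would wrongly predict alternation here too.
The alternation reflects palatalization before a front vowel: /g/ and /s/ become palato-alveolar [dʒ] and [ʃ] before a front vowel. /s/ is underlying.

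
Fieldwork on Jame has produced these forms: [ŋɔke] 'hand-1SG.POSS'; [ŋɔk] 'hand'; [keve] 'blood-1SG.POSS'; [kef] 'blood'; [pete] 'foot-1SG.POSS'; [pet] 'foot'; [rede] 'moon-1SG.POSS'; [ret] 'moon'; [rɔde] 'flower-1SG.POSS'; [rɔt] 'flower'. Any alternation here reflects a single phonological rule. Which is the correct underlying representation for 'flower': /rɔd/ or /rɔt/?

The root 'flower' surfaces as [rɔde] and [rɔt], with a stem-final [d] ~ [t] alternation.
Compare 'foot', with invariant [t] in [pete] and [pet]: an analysis with underlying /t/ and a rule producing [d] before the 1SG.POSS suffix would wrongly predict alternation here too.
Therefore /d/ is basic and [t] is derived by word-final obstruent devoicing (voiced obstruents become voiceless word-finally).

/rɔd/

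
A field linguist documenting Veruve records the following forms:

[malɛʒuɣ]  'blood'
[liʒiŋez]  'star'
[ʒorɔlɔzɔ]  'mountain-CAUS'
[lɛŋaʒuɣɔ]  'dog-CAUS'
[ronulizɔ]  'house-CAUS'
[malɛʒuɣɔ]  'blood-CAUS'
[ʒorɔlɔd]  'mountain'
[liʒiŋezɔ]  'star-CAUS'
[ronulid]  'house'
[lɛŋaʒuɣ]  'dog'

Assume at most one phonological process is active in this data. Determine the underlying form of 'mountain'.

'mountain' shows [z] ~ [d] at the end of the stem ([ʒorɔlɔzɔ] vs [ʒorɔlɔd]).
Compare 'star', with invariant [z] in [liʒiŋezɔ] and [liʒiŋez]: an analysis with underlying /z/ and a rule producing [d] in isolation would wrongly predict alternation here too.
The alternation reflects intervocalic spirantization: voiced stops become fricatives between vowels. /d/ is underlying.
So 'mountain' = /ʒorɔlɔd/.

/ʒorɔlɔd/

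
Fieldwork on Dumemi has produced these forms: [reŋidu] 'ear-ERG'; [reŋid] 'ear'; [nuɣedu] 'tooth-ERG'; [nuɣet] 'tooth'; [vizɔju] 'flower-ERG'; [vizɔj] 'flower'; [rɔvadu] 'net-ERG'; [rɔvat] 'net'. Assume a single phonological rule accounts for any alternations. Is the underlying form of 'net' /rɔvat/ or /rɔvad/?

In [rɔvadu] and [rɔvat] the final segment of 'net' alternates: [d] ~ [t].
But 'ear' keeps [d] in both environments ([reŋidu], [reŋid]), so there is no rule changing /d/ to [t] in isolation.
The underlying segment must be /t/; voiceless stops become voiced between vowels, yielding [d] there.

/rɔvat/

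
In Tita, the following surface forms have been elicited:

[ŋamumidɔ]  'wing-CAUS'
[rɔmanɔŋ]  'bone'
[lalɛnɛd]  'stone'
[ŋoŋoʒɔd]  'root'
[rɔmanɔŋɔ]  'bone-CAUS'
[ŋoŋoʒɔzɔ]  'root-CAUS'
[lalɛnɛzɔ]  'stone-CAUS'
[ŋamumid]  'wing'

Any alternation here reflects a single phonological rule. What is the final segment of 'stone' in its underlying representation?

'stone' shows [d] ~ [z] at the end of the stem ([lalɛnɛd] vs [lalɛnɛzɔ]).
Compare 'wing', with invariant [d] in [ŋamumid] and [ŋamumidɔ]: an analysis with underlying /d/ and a rule producing [z] before the CAUS suffix would wrongly predict alternation here too.
The alternation reflects word-final hardening: voiced fricatives become stops word-finally. /z/ is underlying.

/z/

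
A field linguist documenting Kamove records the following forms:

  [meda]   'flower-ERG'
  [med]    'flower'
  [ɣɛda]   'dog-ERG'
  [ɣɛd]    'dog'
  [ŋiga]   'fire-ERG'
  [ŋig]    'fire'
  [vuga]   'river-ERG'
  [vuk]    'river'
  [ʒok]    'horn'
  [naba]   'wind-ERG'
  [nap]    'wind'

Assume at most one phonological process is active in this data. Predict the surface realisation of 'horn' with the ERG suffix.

[ʒoga]

'river' shows [g] ~ [k] at the end of the stem ([vuga] vs [vuk]).
If /g/ were underlying and a rule turned it into [k] in isolation, 'fire' would also alternate; but it has [g] in both [ŋiga] and [ŋig].
The alternation reflects intervocalic voicing: voiceless stops become voiced between vowels. /k/ is underlying.
The one attested form of 'horn', [ʒok], shows underlying /ʒok/. Applying the same rule between vowels gives [ʒoga].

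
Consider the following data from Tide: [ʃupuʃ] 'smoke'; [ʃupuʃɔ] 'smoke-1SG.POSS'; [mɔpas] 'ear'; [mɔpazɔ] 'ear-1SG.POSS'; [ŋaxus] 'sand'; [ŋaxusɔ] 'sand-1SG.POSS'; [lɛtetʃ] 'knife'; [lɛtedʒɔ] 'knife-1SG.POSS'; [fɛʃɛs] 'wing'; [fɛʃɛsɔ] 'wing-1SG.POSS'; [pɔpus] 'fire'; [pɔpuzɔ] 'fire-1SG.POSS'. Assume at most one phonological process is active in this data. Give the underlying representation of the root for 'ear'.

/mɔpaz/

'ear' shows [s] ~ [z] at the end of the stem ([mɔpas] vs [mɔpazɔ]).
Compare 'wing', with invariant [s] in [fɛʃɛs] and [fɛʃɛsɔ]: an analysis with underlying /s/ and a rule producing [z] before the 1SG.POSS suffix would wrongly predict alternation here too.
The alternation reflects word-final obstruent devoicing: voiced obstruents become voiceless word-finally. /z/ is underlying.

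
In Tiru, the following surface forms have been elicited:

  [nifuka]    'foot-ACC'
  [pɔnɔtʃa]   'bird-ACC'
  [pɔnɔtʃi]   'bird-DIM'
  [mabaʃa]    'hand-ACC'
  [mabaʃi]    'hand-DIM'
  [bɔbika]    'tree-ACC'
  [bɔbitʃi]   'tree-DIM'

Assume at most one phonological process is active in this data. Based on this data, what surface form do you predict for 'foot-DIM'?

[nifutʃi]

In [bɔbika] and [bɔbitʃi] the final segment of 'tree' alternates: [k] ~ [tʃ].
Compare 'bird', with invariant [tʃ] in [pɔnɔtʃa] and [pɔnɔtʃi]: an analysis with underlying /tʃ/ and a rule producing [k] before the ACC suffix would wrongly predict alternation here too.
So /k/ is underlying, and a rule of palatalization before a front vowel — /k/ becomes palato-alveolar [tʃ] before a front vowel — gives [tʃ].
From [nifuka] the stem 'foot' is /nifuk/; before a front vowel this yields [nifutʃi].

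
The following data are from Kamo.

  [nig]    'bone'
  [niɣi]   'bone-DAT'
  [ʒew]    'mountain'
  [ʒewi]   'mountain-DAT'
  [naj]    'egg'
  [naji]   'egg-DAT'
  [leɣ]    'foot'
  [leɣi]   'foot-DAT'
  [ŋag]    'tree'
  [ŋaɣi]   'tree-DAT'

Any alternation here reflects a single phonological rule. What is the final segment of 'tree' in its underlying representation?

/g/

The stem for 'tree' ends in [g] in [ŋag] but [ɣ] in [ŋaɣi].
The stem 'foot' ([leɣ], [leɣi]) shows [ɣ] unchanged in both environments, so [ɣ] cannot be basic with [g] derived in isolation.
The alternation reflects intervocalic spirantization: voiced stops become fricatives between vowels. /g/ is underlying.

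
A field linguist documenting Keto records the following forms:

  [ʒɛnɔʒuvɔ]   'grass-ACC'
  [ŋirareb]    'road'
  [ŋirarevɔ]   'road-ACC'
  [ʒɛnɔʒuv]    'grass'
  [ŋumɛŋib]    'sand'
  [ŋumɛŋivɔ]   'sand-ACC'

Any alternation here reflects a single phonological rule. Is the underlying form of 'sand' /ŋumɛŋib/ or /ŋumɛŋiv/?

/ŋumɛŋib/

In [ŋumɛŋib] and [ŋumɛŋivɔ] the final segment of 'sand' alternates: [b] ~ [v].
But 'grass' keeps [v] in both environments ([ʒɛnɔʒuv], [ʒɛnɔʒuvɔ]), so there is no rule changing /v/ to [b] in isolation.
Therefore /b/ is basic and [v] is derived by intervocalic spirantization (voiced stops become fricatives between vowels).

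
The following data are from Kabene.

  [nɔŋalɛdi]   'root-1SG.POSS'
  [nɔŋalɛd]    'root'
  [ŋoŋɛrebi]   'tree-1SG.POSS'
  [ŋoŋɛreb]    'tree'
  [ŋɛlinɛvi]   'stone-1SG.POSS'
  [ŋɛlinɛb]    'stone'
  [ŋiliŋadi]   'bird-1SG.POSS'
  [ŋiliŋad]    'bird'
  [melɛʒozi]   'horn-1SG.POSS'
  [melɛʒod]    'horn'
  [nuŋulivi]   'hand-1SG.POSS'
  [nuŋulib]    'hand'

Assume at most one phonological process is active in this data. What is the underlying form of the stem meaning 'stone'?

The stem for 'stone' ends in [v] in [ŋɛlinɛvi] but [b] in [ŋɛlinɛb].
The stem 'tree' ([ŋoŋɛrebi], [ŋoŋɛreb]) shows [b] unchanged in both environments, so [b] cannot be basic with [v] derived before the 1SG.POSS suffix.
The underlying segment must be /v/; voiced fricatives become stops word-finally, yielding [b] there.

/ŋɛlinɛv/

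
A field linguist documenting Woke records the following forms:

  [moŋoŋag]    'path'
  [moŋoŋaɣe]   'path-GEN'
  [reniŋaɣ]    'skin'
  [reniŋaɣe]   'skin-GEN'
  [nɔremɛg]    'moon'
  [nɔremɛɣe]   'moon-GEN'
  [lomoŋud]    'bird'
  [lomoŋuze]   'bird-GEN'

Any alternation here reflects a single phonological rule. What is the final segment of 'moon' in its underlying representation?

/g/

The stem for 'moon' ends in [g] in [nɔremɛg] but [ɣ] in [nɔremɛɣe].
If /ɣ/ were underlying and a rule turned it into [g] in isolation, 'skin' would also alternate; but it has [ɣ] in both [reniŋaɣ] and [reniŋaɣe].
The alternation reflects intervocalic spirantization: voiced stops become fricatives between vowels. /g/ is underlying.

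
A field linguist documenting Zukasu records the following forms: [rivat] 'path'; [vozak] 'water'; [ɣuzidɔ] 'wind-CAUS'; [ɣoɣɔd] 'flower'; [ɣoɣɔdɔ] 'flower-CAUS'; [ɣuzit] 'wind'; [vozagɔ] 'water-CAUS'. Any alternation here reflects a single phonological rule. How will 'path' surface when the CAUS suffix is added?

'wind' shows [d] ~ [t] at the end of the stem ([ɣuzidɔ] vs [ɣuzit]).
The stem 'flower' ([ɣoɣɔdɔ], [ɣoɣɔd]) shows [d] unchanged in both environments, so [d] cannot be basic with [t] derived in isolation.
Therefore /t/ is basic and [d] is derived by intervocalic voicing (voiceless stops become voiced between vowels).
From [rivat] the stem 'path' is /rivat/; between vowels this yields [rivadɔ].

[rivadɔ]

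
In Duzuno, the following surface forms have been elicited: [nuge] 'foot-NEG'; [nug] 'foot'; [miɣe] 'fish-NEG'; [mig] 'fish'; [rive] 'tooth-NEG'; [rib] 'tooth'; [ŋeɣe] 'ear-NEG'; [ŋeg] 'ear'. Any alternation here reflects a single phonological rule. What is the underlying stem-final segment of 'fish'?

'fish' shows [ɣ] ~ [g] at the end of the stem ([miɣe] vs [mig]).
If /g/ were underlying and a rule turned it into [ɣ] before the NEG suffix, 'foot' would also alternate; but it has [g] in both [nuge] and [nug].
So /ɣ/ is underlying, and a rule of word-final hardening — voiced fricatives become stops word-finally — gives [g].

/ɣ/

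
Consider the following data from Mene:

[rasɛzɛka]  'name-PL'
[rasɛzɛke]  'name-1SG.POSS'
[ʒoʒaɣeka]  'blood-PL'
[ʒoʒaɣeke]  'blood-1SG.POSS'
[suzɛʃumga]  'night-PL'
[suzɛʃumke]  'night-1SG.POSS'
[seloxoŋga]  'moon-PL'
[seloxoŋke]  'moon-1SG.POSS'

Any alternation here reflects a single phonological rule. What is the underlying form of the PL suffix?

The PL suffix surfaces as [-ga] and [-ka], depending on the final segment of the stem.
The 1SG.POSS suffix, which begins with [k], is invariant after every stem; so [k] is not altered by any rule here.
The PL suffix is therefore /-ga/ underlyingly, with post-vocalic devoicing: voiced stops become voiceless after a vowel.

/-ga/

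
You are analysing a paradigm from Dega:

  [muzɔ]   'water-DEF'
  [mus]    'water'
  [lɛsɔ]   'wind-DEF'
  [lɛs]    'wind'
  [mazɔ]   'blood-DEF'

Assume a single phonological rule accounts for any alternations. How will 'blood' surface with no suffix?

[mas]

'water' shows [z] ~ [s] at the end of the stem ([muzɔ] vs [mus]).
The stem 'wind' ([lɛsɔ], [lɛs]) shows [s] unchanged in both environments, so [s] cannot be basic with [z] derived before the DEF suffix.
Therefore /z/ is basic and [s] is derived by word-final obstruent devoicing (voiced obstruents become voiceless word-finally).
The one attested form of 'blood', [mazɔ], shows underlying /maz/. Applying the same rule word-finally gives [mas].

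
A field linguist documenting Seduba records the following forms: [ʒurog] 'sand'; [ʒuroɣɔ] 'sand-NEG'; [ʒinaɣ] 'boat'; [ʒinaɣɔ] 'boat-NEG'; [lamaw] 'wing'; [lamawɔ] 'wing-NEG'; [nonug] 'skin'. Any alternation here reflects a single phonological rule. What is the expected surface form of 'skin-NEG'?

'sand' shows [g] ~ [ɣ] at the end of the stem ([ʒurog] vs [ʒuroɣɔ]).
But 'boat' keeps [ɣ] in both environments ([ʒinaɣ], [ʒinaɣɔ]), so there is no rule changing /ɣ/ to [g] in isolation.
The alternation reflects intervocalic spirantization: voiced stops become fricatives between vowels. /g/ is underlying.
The one attested form of 'skin', [nonug], shows underlying /nonug/. Applying the same rule between vowels gives [nonuɣɔ].

[nonuɣɔ]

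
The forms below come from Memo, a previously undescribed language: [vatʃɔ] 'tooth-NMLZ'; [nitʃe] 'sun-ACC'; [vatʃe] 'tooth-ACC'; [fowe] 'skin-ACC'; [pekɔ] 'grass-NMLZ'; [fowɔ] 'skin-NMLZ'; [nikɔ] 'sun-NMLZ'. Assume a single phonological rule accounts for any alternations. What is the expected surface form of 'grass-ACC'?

[petʃe]

The stem for 'sun' ends in [k] in [nikɔ] but [tʃ] in [nitʃe].
Compare 'tooth', with invariant [tʃ] in [vatʃɔ] and [vatʃe]: an analysis with underlying /tʃ/ and a rule producing [k] before the NMLZ suffix would wrongly predict alternation here too.
So /k/ is underlying, and a rule of palatalization before a front vowel — /k/ becomes palato-alveolar [tʃ] before a front vowel — gives [tʃ].
The one attested form of 'grass', [pekɔ], shows underlying /pek/. Applying the same rule before a front vowel gives [petʃe].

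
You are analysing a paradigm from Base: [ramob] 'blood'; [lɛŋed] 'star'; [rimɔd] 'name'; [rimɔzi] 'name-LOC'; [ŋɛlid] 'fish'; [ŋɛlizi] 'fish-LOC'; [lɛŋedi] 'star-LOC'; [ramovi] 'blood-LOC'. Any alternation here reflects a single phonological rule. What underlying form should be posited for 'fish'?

/ŋɛliz/

The root 'fish' surfaces as [ŋɛlizi] and [ŋɛlid], with a stem-final [z] ~ [d] alternation.
Compare 'star', with invariant [d] in [lɛŋedi] and [lɛŋed]: an analysis with underlying /d/ and a rule producing [z] before the LOC suffix would wrongly predict alternation here too.
Therefore /z/ is basic and [d] is derived by word-final hardening (voiced fricatives become stops word-finally).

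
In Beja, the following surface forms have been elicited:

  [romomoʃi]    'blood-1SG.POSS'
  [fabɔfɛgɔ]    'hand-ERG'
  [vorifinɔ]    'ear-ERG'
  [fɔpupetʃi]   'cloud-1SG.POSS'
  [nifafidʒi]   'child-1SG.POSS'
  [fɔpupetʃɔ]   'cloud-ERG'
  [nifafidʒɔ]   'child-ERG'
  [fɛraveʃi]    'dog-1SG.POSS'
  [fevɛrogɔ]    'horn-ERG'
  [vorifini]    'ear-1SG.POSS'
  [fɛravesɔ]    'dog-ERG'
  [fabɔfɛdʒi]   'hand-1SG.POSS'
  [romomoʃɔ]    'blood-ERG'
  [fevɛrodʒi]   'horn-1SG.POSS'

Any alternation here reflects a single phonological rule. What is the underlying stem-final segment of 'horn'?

/g/

In [fevɛrogɔ] and [fevɛrodʒi] the final segment of 'horn' alternates: [g] ~ [dʒ].
If /dʒ/ were underlying and a rule turned it into [g] before the ERG suffix, 'child' would also alternate; but it has [dʒ] in both [nifafidʒɔ] and [nifafidʒi].
The underlying segment must be /g/; /g/ and /s/ become palato-alveolar [dʒ] and [ʃ] before a front vowel, yielding [dʒ] there.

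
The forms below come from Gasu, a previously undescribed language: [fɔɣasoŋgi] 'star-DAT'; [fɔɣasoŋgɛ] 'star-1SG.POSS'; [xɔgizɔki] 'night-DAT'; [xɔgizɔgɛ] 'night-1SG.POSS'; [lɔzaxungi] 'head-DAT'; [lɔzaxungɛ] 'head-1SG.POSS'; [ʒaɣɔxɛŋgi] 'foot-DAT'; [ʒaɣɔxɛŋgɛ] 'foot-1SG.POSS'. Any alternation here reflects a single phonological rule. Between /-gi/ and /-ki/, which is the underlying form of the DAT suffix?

The DAT morpheme has two allomorphs, [-gi] and [-ki].
The 1SG.POSS suffix, which begins with [g], is invariant after every stem; so [g] is not altered by any rule here.
So the underlying form is /-ki/, and voiceless stops become voiced after a nasal.

/-ki/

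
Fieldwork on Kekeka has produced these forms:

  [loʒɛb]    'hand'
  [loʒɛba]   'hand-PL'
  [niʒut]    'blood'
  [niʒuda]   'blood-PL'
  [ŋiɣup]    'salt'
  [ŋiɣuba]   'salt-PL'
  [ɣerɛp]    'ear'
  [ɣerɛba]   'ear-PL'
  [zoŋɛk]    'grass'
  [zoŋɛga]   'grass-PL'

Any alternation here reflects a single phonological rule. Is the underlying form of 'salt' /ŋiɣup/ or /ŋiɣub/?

'salt' shows [p] ~ [b] at the end of the stem ([ŋiɣup] vs [ŋiɣuba]).
Compare 'hand', with invariant [b] in [loʒɛb] and [loʒɛba]: an analysis with underlying /b/ and a rule producing [p] in isolation would wrongly predict alternation here too.
The underlying segment must be /p/; voiceless stops become voiced between vowels, yielding [b] there.

/ŋiɣup/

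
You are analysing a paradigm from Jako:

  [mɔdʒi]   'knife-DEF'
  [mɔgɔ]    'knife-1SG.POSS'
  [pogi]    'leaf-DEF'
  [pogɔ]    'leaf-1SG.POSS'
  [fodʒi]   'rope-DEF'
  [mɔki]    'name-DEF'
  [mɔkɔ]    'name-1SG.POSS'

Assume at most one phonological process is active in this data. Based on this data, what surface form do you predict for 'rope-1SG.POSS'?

[fogɔ]

In [mɔdʒi] and [mɔgɔ] the final segment of 'knife' alternates: [dʒ] ~ [g].
But 'leaf' keeps [g] in both environments ([pogi], [pogɔ]), so there is no rule changing /g/ to [dʒ] before the DEF suffix.
The underlying segment must be /dʒ/; palato-alveolar /dʒ/ becomes [g] when no front vowel follows, yielding [g] there.
From [fodʒi] the stem 'rope' is /fodʒ/; when no front vowel follows this yields [fogɔ].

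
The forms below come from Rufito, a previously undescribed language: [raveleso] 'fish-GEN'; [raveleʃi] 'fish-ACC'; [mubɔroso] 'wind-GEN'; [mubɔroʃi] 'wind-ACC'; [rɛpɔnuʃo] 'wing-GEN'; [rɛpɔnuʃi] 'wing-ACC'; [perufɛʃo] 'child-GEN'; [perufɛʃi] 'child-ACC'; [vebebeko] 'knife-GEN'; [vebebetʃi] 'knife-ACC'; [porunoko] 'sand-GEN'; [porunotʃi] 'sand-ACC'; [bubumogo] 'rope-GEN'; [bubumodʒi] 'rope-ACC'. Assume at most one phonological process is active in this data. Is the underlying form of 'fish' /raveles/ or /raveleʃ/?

In [raveleso] and [raveleʃi] the final segment of 'fish' alternates: [s] ~ [ʃ].
But 'child' keeps [ʃ] in both environments ([perufɛʃo], [perufɛʃi]), so there is no rule changing /ʃ/ to [s] before the GEN suffix.
The underlying segment must be /s/; /k/, /g/ and /s/ become palato-alveolar [tʃ], [dʒ] and [ʃ] before a front vowel, yielding [ʃ] there.

/raveles/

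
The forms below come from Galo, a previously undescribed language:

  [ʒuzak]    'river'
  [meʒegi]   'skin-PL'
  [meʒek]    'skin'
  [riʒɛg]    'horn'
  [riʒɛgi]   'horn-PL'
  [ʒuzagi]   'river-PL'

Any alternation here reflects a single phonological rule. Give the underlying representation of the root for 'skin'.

/meʒek/

The root 'skin' surfaces as [meʒegi] and [meʒek], with a stem-final [g] ~ [k] alternation.
The stem 'horn' ([riʒɛgi], [riʒɛg]) shows [g] unchanged in both environments, so [g] cannot be basic with [k] derived in isolation.
The underlying segment must be /k/; voiceless stops become voiced between vowels, yielding [g] there.
Hence 'skin' is /meʒek/ underlyingly.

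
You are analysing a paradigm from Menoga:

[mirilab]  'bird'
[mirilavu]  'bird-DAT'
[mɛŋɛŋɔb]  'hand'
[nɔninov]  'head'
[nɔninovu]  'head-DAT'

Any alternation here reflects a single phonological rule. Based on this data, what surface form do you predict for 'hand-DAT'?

[mɛŋɛŋɔvu]

The stem for 'bird' ends in [b] in [mirilab] but [v] in [mirilavu].
The stem 'head' ([nɔninov], [nɔninovu]) shows [v] unchanged in both environments, so [v] cannot be basic with [b] derived in isolation.
The alternation reflects intervocalic spirantization: voiced stops become fricatives between vowels. /b/ is underlying.
From [mɛŋɛŋɔb] the stem 'hand' is /mɛŋɛŋɔb/; between vowels this yields [mɛŋɛŋɔvu].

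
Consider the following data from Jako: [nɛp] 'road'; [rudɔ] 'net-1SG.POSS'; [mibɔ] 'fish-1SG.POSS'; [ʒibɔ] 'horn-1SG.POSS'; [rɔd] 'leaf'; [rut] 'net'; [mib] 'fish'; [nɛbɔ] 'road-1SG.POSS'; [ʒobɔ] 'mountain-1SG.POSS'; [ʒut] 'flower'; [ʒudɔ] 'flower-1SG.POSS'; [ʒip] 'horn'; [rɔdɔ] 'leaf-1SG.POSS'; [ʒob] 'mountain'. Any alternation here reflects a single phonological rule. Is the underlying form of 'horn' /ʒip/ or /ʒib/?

/ʒip/

In [ʒip] and [ʒibɔ] the final segment of 'horn' alternates: [p] ~ [b].
But 'mountain' keeps [b] in both environments ([ʒob], [ʒobɔ]), so there is no rule changing /b/ to [p] in isolation.
Therefore /p/ is basic and [b] is derived by intervocalic voicing (voiceless stops become voiced between vowels).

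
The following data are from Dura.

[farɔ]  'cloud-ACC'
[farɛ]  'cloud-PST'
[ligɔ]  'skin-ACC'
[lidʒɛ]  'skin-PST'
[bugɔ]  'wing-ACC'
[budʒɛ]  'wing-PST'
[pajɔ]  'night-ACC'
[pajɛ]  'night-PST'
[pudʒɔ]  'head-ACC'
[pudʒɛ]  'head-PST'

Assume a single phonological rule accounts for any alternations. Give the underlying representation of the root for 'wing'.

/bug/

The root 'wing' surfaces as [bugɔ] and [budʒɛ], with a stem-final [g] ~ [dʒ] alternation.
If /dʒ/ were underlying and a rule turned it into [g] before the ACC suffix, 'head' would also alternate; but it has [dʒ] in both [pudʒɔ] and [pudʒɛ].
The alternation reflects palatalization before a front vowel: /g/ becomes palato-alveolar [dʒ] before a front vowel. /g/ is underlying.
So 'wing' = /bug/.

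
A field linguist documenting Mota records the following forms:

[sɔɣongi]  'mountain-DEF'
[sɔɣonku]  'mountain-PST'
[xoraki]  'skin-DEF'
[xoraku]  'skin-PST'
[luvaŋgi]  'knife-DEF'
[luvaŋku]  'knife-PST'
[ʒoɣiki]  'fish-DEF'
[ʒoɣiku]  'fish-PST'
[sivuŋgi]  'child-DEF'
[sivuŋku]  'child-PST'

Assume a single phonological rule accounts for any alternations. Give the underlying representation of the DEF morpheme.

The DEF suffix surfaces as [-gi] and [-ki], depending on the final segment of the stem.
The PST suffix, which begins with [k], is invariant after every stem; so [k] is not altered by any rule here.
The DEF suffix is therefore /-gi/ underlyingly, with post-vocalic devoicing: voiced stops become voiceless after a vowel.

/-gi/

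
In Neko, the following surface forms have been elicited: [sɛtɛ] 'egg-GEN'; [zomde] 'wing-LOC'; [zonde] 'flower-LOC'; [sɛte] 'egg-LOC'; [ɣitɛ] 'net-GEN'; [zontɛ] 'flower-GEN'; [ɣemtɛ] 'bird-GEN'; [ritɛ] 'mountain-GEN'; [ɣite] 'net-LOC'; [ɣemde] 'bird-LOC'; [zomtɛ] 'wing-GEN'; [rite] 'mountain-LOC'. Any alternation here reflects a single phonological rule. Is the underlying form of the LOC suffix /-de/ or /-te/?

/-de/

The LOC morpheme has two allomorphs, [-de] and [-te].
By contrast the GEN suffix keeps its initial [t] throughout — that segment must be underlying.
So the underlying form is /-de/, and voiced stops become voiceless after a vowel.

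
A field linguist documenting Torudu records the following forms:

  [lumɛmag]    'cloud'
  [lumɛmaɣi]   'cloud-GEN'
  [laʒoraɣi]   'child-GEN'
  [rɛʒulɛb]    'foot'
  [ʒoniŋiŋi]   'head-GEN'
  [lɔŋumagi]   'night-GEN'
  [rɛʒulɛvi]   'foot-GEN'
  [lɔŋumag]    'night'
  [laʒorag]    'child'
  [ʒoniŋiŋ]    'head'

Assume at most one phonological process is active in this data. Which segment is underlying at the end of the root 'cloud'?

/ɣ/

The stem for 'cloud' ends in [ɣ] in [lumɛmaɣi] but [g] in [lumɛmag].
If /g/ were underlying and a rule turned it into [ɣ] before the GEN suffix, 'night' would also alternate; but it has [g] in both [lɔŋumagi] and [lɔŋumag].
The underlying segment must be /ɣ/; voiced fricatives become stops word-finally, yielding [g] there.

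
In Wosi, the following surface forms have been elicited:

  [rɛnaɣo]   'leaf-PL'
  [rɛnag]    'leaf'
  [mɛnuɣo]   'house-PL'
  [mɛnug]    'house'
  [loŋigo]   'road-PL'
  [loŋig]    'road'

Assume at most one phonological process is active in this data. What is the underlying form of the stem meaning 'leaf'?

In [rɛnaɣo] and [rɛnag] the final segment of 'leaf' alternates: [ɣ] ~ [g].
If /g/ were underlying and a rule turned it into [ɣ] before the PL suffix, 'road' would also alternate; but it has [g] in both [loŋigo] and [loŋig].
Therefore /ɣ/ is basic and [g] is derived by word-final hardening (voiced fricatives become stops word-finally).
Hence 'leaf' is /rɛnaɣ/ underlyingly.

/rɛnaɣ/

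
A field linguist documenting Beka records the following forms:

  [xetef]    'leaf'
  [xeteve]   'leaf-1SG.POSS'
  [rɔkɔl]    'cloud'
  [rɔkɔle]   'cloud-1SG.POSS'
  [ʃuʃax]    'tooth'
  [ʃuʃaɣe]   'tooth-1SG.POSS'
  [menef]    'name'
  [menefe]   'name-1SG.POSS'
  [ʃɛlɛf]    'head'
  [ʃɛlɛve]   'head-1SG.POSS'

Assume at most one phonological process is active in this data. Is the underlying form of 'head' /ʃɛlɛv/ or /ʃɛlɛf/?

/ʃɛlɛv/

'head' shows [f] ~ [v] at the end of the stem ([ʃɛlɛf] vs [ʃɛlɛve]).
Compare 'name', with invariant [f] in [menef] and [menefe]: an analysis with underlying /f/ and a rule producing [v] before the 1SG.POSS suffix would wrongly predict alternation here too.
Therefore /v/ is basic and [f] is derived by word-final obstruent devoicing (voiced obstruents become voiceless word-finally).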